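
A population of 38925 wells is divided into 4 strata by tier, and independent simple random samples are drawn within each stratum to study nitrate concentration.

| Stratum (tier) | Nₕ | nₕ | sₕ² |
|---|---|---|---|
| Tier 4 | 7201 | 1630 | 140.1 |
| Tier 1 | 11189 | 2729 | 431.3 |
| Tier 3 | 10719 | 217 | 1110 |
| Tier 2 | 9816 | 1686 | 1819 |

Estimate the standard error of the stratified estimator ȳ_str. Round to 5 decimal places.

0.67009

Var(ȳ_str) = Σₕ Wₕ²(1 − fₕ)sₕ²/nₕ with Wₕ = Nₕ/N, N = 38925.
Tier 4: Wₕ = 0.18499679; term = 0.18499679²·(1 − 0.22635745)·140.1/1630 = 0.0022757223.
Tier 1: Wₕ = 0.28745022; term = 0.28745022²·(1 − 0.24390026)·431.3/2729 = 0.0098737089.
Tier 3: Wₕ = 0.27537572; term = 0.27537572²·(1 − 0.02024443)·1110/217 = 0.38004261.
Tier 2: Wₕ = 0.25217726; term = 0.25217726²·(1 − 0.17176039)·1819/1686 = 0.056825463.
Sum = 0.4490175.
SE = √(0.4490175) = 0.67009.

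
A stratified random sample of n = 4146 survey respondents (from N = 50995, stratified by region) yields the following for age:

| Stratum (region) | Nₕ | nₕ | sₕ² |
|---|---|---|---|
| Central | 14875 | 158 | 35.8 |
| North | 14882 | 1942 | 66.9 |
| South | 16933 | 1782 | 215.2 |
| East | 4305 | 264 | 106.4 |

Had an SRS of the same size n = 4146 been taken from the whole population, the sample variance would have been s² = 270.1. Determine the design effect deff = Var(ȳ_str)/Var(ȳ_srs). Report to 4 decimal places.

Var(ȳ_str) = Σ Wₕ²(1−fₕ)sₕ²/nₕ with Wₕ = Nₕ/50995:
  Central: (14875/50995)²·(1−158/14875)·35.8/158 = 0.01907423
  North: (14882/50995)²·(1−1942/14882)·66.9/1942 = 0.00255104
  South: (16933/50995)²·(1−1782/16933)·215.2/1782 = 0.011913917
  East: (4305/50995)²·(1−264/4305)·106.4/264 = 0.0026961529
  → Var(ȳ_str) = 0.03623534.
Var(ȳ_srs) = (1 − 4146/50995)·270.1/4146 = 0.059850532.
deff = 0.03623534 / 0.059850532 = 0.6054.

0.6054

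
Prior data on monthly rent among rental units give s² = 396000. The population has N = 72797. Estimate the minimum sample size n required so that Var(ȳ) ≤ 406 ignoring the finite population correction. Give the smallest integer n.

Without fpc, n₀ = s²/D = 396000/406 = 975.3695.
Rounding up, n = 976.

976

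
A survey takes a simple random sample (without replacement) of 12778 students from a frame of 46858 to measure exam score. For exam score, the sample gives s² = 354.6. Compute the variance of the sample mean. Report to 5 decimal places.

Under SRS without replacement, Var(ȳ) = (1 − f)·s²/n with f = n/N = 12778/46858 = 0.27269623.
Var(ȳ) = (1 − 0.27269623)·354.6/12778 = 0.72730377·0.027750822 = 0.020183277.

0.02018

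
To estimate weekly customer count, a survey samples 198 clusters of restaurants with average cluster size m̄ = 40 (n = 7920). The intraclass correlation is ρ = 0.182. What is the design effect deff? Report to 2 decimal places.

deff = 1 + (40 − 1)·0.182 = 1 + 7.098 = 8.098.

8.10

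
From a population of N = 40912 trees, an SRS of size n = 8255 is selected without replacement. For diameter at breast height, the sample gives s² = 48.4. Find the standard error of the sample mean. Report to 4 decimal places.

0.0684

Under SRS without replacement, Var(ȳ) = (1 − f)·s²/n with f = n/N = 8255/40912 = 0.20177454.
Var(ȳ) = (1 − 0.20177454)·48.4/8255 = 0.79822546·0.0058631133 = 0.0046800863.
SE(ȳ) = √(0.0046800863) = 0.0684.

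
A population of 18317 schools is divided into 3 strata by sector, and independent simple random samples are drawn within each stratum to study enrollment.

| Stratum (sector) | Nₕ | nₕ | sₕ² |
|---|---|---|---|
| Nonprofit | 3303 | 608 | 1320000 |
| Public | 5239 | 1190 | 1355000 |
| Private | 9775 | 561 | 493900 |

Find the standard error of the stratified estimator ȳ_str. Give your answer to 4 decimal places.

Var(ȳ_str) = Σₕ Wₕ²(1 − fₕ)sₕ²/nₕ with Wₕ = Nₕ/N, N = 18317.
Nonprofit: Wₕ = 0.18032429; term = 0.18032429²·(1 − 0.18407508)·1320000/608 = 57.600865.
Public: Wₕ = 0.28601845; term = 0.28601845²·(1 − 0.22714258)·1355000/1190 = 71.991267.
Private: Wₕ = 0.53365726; term = 0.53365726²·(1 − 0.05739130)·493900/561 = 236.3374.
Sum = 365.92953.
SE = √(365.92953) = 19.1293.

19.1293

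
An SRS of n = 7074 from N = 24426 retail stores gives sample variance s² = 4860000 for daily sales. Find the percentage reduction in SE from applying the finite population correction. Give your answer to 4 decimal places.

15.7153

f = n/N = 7074/24426 = 0.28960943.
SE_no-fpc = √(s²/n) = 26.211122; SE_fpc = √((1−f)s²/n) = 22.091958.
Ratio = √(1−f) = 0.84284670. Reduction = 100·(1 − 0.84284670) = 15.7153%.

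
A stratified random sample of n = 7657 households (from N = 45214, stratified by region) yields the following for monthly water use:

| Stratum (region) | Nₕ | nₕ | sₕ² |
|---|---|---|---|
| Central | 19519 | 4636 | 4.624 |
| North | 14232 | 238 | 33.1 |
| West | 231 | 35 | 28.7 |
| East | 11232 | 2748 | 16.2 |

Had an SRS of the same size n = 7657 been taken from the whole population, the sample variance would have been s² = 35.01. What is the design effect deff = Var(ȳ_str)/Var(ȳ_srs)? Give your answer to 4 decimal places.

Var(ȳ_str) = Σ Wₕ²(1−fₕ)sₕ²/nₕ with Wₕ = Nₕ/45214:
  Central: (19519/45214)²·(1−4636/19519)·4.624/4636 = 1.4173483 × 10^-4
  North: (14232/45214)²·(1−238/14232)·33.1/238 = 0.013549179
  West: (231/45214)²·(1−35/231)·28.7/35 = 1.8160845 × 10^-5
  East: (11232/45214)²·(1−2748/11232)·16.2/2748 = 2.7479586 × 10^-4
  → Var(ȳ_str) = 0.013983871.
Var(ȳ_srs) = (1 − 7657/45214)·35.01/7657 = 0.0037979691.
deff = 0.013983871 / 0.0037979691 = 3.6819.

3.6819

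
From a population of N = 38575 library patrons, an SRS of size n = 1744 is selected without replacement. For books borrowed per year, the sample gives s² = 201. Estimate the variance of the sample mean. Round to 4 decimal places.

0.1100

Under SRS without replacement, Var(ȳ) = (1 − f)·s²/n with f = n/N = 1744/38575 = 0.04521063.
Var(ȳ) = (1 − 0.04521063)·201/1744 = 0.95478937·0.11525229 = 0.11004166.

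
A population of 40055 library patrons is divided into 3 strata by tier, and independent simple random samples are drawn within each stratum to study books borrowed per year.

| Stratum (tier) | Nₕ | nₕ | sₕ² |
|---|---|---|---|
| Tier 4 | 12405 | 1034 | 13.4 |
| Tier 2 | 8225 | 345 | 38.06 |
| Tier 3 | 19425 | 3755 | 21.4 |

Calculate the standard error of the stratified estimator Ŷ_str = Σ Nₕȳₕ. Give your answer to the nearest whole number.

3273

Var(Ŷ_str) = Σₕ Nₕ²(1 − fₕ)sₕ²/nₕ.
Tier 4: 12405²·(1 − 1034/12405)·13.4/1034 = 1.8280147 × 10^6.
Tier 2: 8225²·(1 − 345/8225)·38.06/345 = 7.150095 × 10^6.
Tier 3: 19425²·(1 − 3755/19425)·21.4/3755 = 1.7347379 × 10^6.
Sum = 1.0712848 × 10^7.
SE = √(1.0712848 × 10^7) = 3273.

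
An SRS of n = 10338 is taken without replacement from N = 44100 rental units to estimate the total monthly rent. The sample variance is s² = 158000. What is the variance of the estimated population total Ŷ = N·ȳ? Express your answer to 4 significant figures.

2.276 × 10^10

Var(Ŷ) = N²·Var(ȳ) = N²·(1 − n/N)·s²/n.
f = 10338/44100 = 0.23442177; Var(ȳ) = 0.76557823·158000/10338 = 11.700654.
Var(Ŷ) = 44100² · 11.700654 = 2.2755549 × 10^10.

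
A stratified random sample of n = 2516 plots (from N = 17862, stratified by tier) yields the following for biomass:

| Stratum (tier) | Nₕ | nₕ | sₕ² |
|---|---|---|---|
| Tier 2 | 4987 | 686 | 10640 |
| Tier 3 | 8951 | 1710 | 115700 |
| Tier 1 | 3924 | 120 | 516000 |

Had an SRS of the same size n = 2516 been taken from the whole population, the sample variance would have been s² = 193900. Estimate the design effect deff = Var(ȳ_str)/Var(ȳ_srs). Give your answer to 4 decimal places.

Var(ȳ_str) = Σ Wₕ²(1−fₕ)sₕ²/nₕ with Wₕ = Nₕ/17862:
  Tier 2: (4987/17862)²·(1−686/4987)·10640/686 = 1.0427163
  Tier 3: (8951/17862)²·(1−1710/8951)·115700/1710 = 13.745077
  Tier 1: (3924/17862)²·(1−120/3924)·516000/120 = 201.17675
  → Var(ȳ_str) = 215.96454.
Var(ȳ_srs) = (1 − 2516/17862)·193900/2516 = 66.211325.
deff = 215.96454 / 66.211325 = 3.2617.

3.2617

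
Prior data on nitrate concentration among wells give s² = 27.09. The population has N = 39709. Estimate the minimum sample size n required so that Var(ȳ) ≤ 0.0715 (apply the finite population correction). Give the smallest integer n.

Without fpc, n₀ = s²/D = 27.09/0.0715 = 378.8811.
With fpc, (1 − n/N)·s²/n ≤ D requires n ≥ n₀/(1 + n₀/N) = 378.8811/(1 + 378.8811/39709) = 375.3002.
Rounding up, n = 376.

376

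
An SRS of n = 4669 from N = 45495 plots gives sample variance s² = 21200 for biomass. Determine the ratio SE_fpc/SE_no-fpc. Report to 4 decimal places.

0.9473

f = n/N = 4669/45495 = 0.10262666.
SE_no-fpc = √(s²/n) = 2.1308653; SE_fpc = √((1−f)s²/n) = 2.0185642.
Ratio = √(1−f) = 0.94729791.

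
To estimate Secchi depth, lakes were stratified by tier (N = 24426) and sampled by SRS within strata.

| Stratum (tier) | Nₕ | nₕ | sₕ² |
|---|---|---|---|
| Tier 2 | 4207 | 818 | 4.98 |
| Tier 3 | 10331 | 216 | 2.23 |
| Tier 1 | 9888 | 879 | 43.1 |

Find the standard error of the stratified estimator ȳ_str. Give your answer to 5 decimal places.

Var(ȳ_str) = Σₕ Wₕ²(1 − fₕ)sₕ²/nₕ with Wₕ = Nₕ/N, N = 24426.
Tier 2: Wₕ = 0.17223450; term = 0.17223450²·(1 − 0.19443784)·4.98/818 = 1.4548406 × 10^-4.
Tier 3: Wₕ = 0.42295095; term = 0.42295095²·(1 − 0.02090795)·2.23/216 = 0.0018082341.
Tier 1: Wₕ = 0.40481454; term = 0.40481454²·(1 − 0.08889563)·43.1/879 = 0.0073209718.
Sum = 0.00927469.
SE = √(0.00927469) = 0.09631.

0.09631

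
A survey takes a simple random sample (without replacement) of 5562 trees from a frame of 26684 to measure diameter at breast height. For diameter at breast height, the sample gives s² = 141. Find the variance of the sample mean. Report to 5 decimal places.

0.02007

Under SRS without replacement, Var(ȳ) = (1 − f)·s²/n with f = n/N = 5562/26684 = 0.20843951.
Var(ȳ) = (1 − 0.20843951)·141/5562 = 0.79156049·0.025350593 = 0.020066528.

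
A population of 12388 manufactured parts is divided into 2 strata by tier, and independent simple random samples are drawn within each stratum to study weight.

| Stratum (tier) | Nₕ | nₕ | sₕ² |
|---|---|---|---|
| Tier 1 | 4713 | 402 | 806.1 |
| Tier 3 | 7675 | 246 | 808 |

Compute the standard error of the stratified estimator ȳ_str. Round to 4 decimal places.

Var(ȳ_str) = Σₕ Wₕ²(1 − fₕ)sₕ²/nₕ with Wₕ = Nₕ/N, N = 12388.
Tier 1: Wₕ = 0.38044882; term = 0.38044882²·(1 − 0.08529599)·806.1/402 = 0.26548252.
Tier 3: Wₕ = 0.61955118; term = 0.61955118²·(1 − 0.03205212)·808/246 = 1.2203449.
Sum = 1.4858274.
SE = √(1.4858274) = 1.2189.

1.2189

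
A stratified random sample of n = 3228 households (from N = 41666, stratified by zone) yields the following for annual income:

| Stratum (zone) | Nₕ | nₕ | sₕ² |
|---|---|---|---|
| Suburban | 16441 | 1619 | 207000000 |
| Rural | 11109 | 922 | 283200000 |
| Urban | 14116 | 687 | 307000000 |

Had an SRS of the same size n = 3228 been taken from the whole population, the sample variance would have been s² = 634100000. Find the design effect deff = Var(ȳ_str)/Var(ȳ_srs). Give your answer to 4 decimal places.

0.4788

Var(ȳ_str) = Σ Wₕ²(1−fₕ)sₕ²/nₕ with Wₕ = Nₕ/41666:
  Suburban: (16441/41666)²·(1−1619/16441)·207000000/1619 = 17947.126
  Rural: (11109/41666)²·(1−922/11109)·283200000/922 = 20022.577
  Urban: (14116/41666)²·(1−687/14116)·307000000/687 = 48794.778
  → Var(ȳ_str) = 86764.481.
Var(ȳ_srs) = (1 − 3228/41666)·634100000/3228 = 181218.78.
deff = 86764.481 / 181218.78 = 0.4788.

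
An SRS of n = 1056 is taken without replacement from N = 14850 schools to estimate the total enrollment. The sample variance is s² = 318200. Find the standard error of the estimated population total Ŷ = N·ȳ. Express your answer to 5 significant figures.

Var(Ŷ) = N²·Var(ȳ) = N²·(1 − n/N)·s²/n.
f = 1056/14850 = 0.07111111; Var(ȳ) = 0.92888889·318200/1056 = 279.89815.
Var(Ŷ) = 14850² · 279.89815 = 6.172384 × 10^10.
SE(Ŷ) = √(6.172384 × 10^10) = 248440.

248440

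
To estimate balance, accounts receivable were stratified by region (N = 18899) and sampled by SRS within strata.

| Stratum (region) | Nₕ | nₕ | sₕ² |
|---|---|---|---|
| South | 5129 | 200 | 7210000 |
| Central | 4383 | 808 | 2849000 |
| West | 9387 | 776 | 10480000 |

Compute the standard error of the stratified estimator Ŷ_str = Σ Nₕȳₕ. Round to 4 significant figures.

Var(Ŷ_str) = Σₕ Nₕ²(1 − fₕ)sₕ²/nₕ.
South: 5129²·(1 − 200/5129)·7210000/200 = 9.1137432 × 10^11.
Central: 4383²·(1 − 808/4383)·2849000/808 = 5.5249532 × 10^10.
West: 9387²·(1 − 776/9387)·10480000/776 = 1.0916413 × 10^12.
Sum = 2.0582652 × 10^12.
SE = √(2.0582652 × 10^12) = 1.435 × 10^6.

1.435 × 10^6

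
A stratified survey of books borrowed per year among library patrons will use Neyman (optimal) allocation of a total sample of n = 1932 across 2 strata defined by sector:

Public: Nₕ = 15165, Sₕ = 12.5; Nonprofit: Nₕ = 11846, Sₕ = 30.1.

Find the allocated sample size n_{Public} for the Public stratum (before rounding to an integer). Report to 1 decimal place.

Neyman allocation: nₕ = n·NₕSₕ / Σⱼ NⱼSⱼ.
Σ NⱼSⱼ = 15165·12.5 + 11846·30.1 = 546127.1.
n_{Public} = 1932·15165·12.5 / 546127.1 = 670.6.

670.6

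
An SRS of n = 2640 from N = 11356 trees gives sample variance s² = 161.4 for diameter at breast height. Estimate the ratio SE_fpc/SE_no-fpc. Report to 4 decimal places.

f = n/N = 2640/11356 = 0.23247622.
SE_no-fpc = √(s²/n) = 0.24725769; SE_fpc = √((1−f)s²/n) = 0.21661859.
Ratio = √(1−f) = 0.87608434.

0.8761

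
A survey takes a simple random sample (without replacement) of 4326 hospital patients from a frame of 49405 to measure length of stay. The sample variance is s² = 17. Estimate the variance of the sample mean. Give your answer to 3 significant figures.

Under SRS without replacement, Var(ȳ) = (1 − f)·s²/n with f = n/N = 4326/49405 = 0.08756199.
Var(ȳ) = (1 − 0.08756199)·17/4326 = 0.91243801·0.0039297272 = 0.0035856325.

0.00359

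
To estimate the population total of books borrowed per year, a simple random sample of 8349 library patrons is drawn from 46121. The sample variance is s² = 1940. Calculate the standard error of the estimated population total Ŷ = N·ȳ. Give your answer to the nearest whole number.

20120

Var(Ŷ) = N²·Var(ȳ) = N²·(1 − n/N)·s²/n.
f = 8349/46121 = 0.18102383; Var(ȳ) = 0.81897617·1940/8349 = 0.19029989.
Var(Ŷ) = 46121² · 0.19029989 = 4.0479577 × 10^8.
SE(Ŷ) = √(4.0479577 × 10^8) = 20120.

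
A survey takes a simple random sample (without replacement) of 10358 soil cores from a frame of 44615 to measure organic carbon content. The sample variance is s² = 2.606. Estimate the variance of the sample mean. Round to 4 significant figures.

Under SRS without replacement, Var(ȳ) = (1 − f)·s²/n with f = n/N = 10358/44615 = 0.23216407.
Var(ȳ) = (1 − 0.23216407)·2.606/10358 = 0.76783593·2.5159297 × 10^-4 = 1.9318212 × 10^-4.

1.932 × 10^-4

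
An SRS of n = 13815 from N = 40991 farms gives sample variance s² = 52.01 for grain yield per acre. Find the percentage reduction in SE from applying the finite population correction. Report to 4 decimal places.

f = n/N = 13815/40991 = 0.33702520.
SE_no-fpc = √(s²/n) = 0.061357546; SE_fpc = √((1−f)s²/n) = 0.049959317.
Ratio = √(1−f) = 0.81423264. Reduction = 100·(1 − 0.81423264) = 18.5767%.

18.5767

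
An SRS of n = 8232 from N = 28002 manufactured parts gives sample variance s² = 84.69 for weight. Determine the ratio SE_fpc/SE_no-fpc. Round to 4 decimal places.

0.8403

f = n/N = 8232/28002 = 0.29397900.
SE_no-fpc = √(s²/n) = 0.10142929; SE_fpc = √((1−f)s²/n) = 0.085226017.
Ratio = √(1−f) = 0.84025056.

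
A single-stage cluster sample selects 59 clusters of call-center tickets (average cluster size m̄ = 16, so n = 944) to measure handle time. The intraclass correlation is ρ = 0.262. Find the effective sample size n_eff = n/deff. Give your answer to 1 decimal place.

deff = 1 + (16 − 1)·0.262 = 1 + 3.93 = 4.93.
n_eff = 944 / 4.93 = 191.5.

191.5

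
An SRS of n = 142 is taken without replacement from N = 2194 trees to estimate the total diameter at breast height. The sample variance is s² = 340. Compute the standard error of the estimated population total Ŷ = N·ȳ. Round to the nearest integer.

Var(Ŷ) = N²·Var(ȳ) = N²·(1 − n/N)·s²/n.
f = 142/2194 = 0.06472197; Var(ȳ) = 0.93527803·340/142 = 2.2393981.
Var(Ŷ) = 2194² · 2.2393981 = 1.0779647 × 10^7.
SE(Ŷ) = √(1.0779647 × 10^7) = 3283.

3283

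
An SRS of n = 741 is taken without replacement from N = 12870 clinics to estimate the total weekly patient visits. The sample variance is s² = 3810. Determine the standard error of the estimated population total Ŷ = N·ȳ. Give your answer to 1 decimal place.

28330.6

Var(Ŷ) = N²·Var(ȳ) = N²·(1 − n/N)·s²/n.
f = 741/12870 = 0.05757576; Var(ȳ) = 0.94242424·3810/741 = 4.8456631.
Var(Ŷ) = 12870² · 4.8456631 = 8.0262061 × 10^8.
SE(Ŷ) = √(8.0262061 × 10^8) = 28330.6.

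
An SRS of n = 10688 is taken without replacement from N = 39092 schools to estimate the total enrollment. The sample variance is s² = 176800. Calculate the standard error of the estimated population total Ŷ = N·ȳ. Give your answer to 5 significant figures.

Var(Ŷ) = N²·Var(ȳ) = N²·(1 − n/N)·s²/n.
f = 10688/39092 = 0.27340632; Var(ȳ) = 0.72659368·176800/10688 = 12.019252.
Var(Ŷ) = 39092² · 12.019252 = 1.8367634 × 10^10.
SE(Ŷ) = √(1.8367634 × 10^10) = 135530.

135530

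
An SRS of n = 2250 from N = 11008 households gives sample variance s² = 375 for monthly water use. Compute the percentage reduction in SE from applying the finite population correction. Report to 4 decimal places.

10.8034

f = n/N = 2250/11008 = 0.20439680.
SE_no-fpc = √(s²/n) = 0.40824829; SE_fpc = √((1−f)s²/n) = 0.36414356.
Ratio = √(1−f) = 0.89196592. Reduction = 100·(1 − 0.89196592) = 10.8034%.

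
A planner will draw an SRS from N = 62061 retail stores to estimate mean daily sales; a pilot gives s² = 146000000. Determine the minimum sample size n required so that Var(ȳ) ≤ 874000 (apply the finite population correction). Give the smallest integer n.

Without fpc, n₀ = s²/D = 146000000/874000 = 167.0481.
With fpc, (1 − n/N)·s²/n ≤ D requires n ≥ n₀/(1 + n₀/N) = 167.0481/(1 + 167.0481/62061) = 166.5997.
Rounding up, n = 167.

167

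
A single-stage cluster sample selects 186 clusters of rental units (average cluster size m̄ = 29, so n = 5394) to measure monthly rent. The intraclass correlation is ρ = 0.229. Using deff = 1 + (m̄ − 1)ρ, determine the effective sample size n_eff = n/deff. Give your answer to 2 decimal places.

deff = 1 + (29 − 1)·0.229 = 1 + 6.412 = 7.412.
n_eff = 5394 / 7.412 = 727.74.

727.74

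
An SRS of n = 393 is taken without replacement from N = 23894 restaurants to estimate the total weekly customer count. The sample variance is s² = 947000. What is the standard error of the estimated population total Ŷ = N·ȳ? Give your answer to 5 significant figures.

1.1632 × 10^6

Var(Ŷ) = N²·Var(ȳ) = N²·(1 − n/N)·s²/n.
f = 393/23894 = 0.01644764; Var(ȳ) = 0.98355236·947000/393 = 2370.0358.
Var(Ŷ) = 23894² · 2370.0358 = 1.3531085 × 10^12.
SE(Ŷ) = √(1.3531085 × 10^12) = 1.1632 × 10^6.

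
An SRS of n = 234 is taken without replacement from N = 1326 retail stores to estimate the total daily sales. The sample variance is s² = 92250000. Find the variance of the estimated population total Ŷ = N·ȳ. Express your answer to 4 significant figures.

5.708 × 10^11

Var(Ŷ) = N²·Var(ȳ) = N²·(1 − n/N)·s²/n.
f = 234/1326 = 0.17647059; Var(ȳ) = 0.82352941·92250000/234 = 324660.63.
Var(Ŷ) = 1326² · 324660.63 = 5.7084299 × 10^11.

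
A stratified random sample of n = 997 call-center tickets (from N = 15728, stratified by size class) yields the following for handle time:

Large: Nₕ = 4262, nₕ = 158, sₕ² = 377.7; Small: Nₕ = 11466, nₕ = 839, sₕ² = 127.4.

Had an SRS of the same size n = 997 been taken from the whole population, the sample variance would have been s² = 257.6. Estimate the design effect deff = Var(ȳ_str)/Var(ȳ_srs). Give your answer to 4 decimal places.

Var(ȳ_str) = Σ Wₕ²(1−fₕ)sₕ²/nₕ with Wₕ = Nₕ/15728:
  Large: (4262/15728)²·(1−158/4262)·377.7/158 = 0.16902996
  Small: (11466/15728)²·(1−839/11466)·127.4/839 = 0.074796811
  → Var(ȳ_str) = 0.24382677.
Var(ȳ_srs) = (1 − 997/15728)·257.6/997 = 0.24199669.
deff = 0.24382677 / 0.24199669 = 1.0076.

1.0076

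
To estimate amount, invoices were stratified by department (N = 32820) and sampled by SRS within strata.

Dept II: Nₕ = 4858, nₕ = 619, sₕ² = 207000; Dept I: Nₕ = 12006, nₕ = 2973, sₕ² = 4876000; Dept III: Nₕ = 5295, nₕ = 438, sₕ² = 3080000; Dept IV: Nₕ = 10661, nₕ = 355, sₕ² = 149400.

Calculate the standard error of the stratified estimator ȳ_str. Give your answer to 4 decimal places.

19.5536

Var(ȳ_str) = Σₕ Wₕ²(1 − fₕ)sₕ²/nₕ with Wₕ = Nₕ/N, N = 32820.
Dept II: Wₕ = 0.14801950; term = 0.14801950²·(1 − 0.12741869)·207000/619 = 6.3932762.
Dept I: Wₕ = 0.36581353; term = 0.36581353²·(1 − 0.24762619)·4876000/2973 = 165.12848.
Dept III: Wₕ = 0.16133455; term = 0.16133455²·(1 − 0.08271955)·3080000/438 = 167.89336.
Dept IV: Wₕ = 0.32483242; term = 0.32483242²·(1 − 0.03329894)·149400/355 = 42.92726.
Sum = 382.34238.
SE = √(382.34238) = 19.5536.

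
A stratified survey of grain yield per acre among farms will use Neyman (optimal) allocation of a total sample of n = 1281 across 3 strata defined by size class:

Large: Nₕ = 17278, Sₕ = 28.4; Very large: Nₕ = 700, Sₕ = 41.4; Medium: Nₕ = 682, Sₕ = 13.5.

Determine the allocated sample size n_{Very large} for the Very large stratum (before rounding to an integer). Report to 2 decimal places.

70.19

Neyman allocation: nₕ = n·NₕSₕ / Σⱼ NⱼSⱼ.
Σ NⱼSⱼ = 17278·28.4 + 700·41.4 + 682·13.5 = 528882.2.
n_{Very large} = 1281·700·41.4 / 528882.2 = 70.19.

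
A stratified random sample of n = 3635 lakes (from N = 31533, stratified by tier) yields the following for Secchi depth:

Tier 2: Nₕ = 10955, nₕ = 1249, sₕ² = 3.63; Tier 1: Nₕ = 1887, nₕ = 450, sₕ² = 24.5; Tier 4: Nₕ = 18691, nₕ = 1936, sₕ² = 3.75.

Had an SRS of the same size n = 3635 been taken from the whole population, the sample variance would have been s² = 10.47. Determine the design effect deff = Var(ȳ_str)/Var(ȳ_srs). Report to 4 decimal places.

0.4196

Var(ȳ_str) = Σ Wₕ²(1−fₕ)sₕ²/nₕ with Wₕ = Nₕ/31533:
  Tier 2: (10955/31533)²·(1−1249/10955)·3.63/1249 = 3.1078945 × 10^-4
  Tier 1: (1887/31533)²·(1−450/1887)·24.5/450 = 1.4847443 × 10^-4
  Tier 4: (18691/31533)²·(1−1936/18691)·3.75/1936 = 6.1005965 × 10^-4
  → Var(ȳ_str) = 0.0010693235.
Var(ȳ_srs) = (1 − 3635/31533)·10.47/3635 = 0.002548297.
deff = 0.0010693235 / 0.002548297 = 0.4196.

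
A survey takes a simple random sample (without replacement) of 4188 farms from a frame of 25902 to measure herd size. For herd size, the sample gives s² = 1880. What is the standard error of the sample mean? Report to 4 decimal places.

0.6134

Under SRS without replacement, Var(ȳ) = (1 − f)·s²/n with f = n/N = 4188/25902 = 0.16168636.
Var(ȳ) = (1 − 0.16168636)·1880/4188 = 0.83831364·0.44890162 = 0.37632036.
SE(ȳ) = √(0.37632036) = 0.6134.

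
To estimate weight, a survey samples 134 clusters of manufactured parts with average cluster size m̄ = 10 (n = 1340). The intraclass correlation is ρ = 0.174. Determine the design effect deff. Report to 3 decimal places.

2.566

deff = 1 + (10 − 1)·0.174 = 1 + 1.566 = 2.566.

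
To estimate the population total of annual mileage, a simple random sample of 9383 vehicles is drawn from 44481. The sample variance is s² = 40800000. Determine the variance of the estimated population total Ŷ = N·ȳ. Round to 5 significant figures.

Var(Ŷ) = N²·Var(ȳ) = N²·(1 − n/N)·s²/n.
f = 9383/44481 = 0.21094400; Var(ȳ) = 0.78905600·40800000/9383 = 3431.0439.
Var(Ŷ) = 44481² · 3431.0439 = 6.788524 × 10^12.

6.7885 × 10^12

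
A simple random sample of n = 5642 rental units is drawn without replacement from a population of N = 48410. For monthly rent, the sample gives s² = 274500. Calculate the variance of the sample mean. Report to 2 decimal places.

42.98

Under SRS without replacement, Var(ȳ) = (1 − f)·s²/n with f = n/N = 5642/48410 = 0.11654617.
Var(ȳ) = (1 − 0.11654617)·274500/5642 = 0.88345383·48.65296 = 42.982644.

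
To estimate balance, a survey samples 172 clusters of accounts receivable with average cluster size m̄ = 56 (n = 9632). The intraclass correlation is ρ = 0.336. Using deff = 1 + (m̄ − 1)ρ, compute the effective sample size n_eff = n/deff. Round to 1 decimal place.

deff = 1 + (56 − 1)·0.336 = 1 + 18.48 = 19.48.
n_eff = 9632 / 19.48 = 494.5.

494.5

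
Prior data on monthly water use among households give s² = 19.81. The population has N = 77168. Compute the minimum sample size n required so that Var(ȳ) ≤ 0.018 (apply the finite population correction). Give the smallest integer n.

1086

Without fpc, n₀ = s²/D = 19.81/0.018 = 1100.5556.
With fpc, (1 − n/N)·s²/n ≤ D requires n ≥ n₀/(1 + n₀/N) = 1100.5556/(1 + 1100.5556/77168) = 1085.0804.
Rounding up, n = 1086.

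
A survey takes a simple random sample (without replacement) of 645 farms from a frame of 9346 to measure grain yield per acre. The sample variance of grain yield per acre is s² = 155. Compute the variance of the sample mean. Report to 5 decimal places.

Under SRS without replacement, Var(ȳ) = (1 − f)·s²/n with f = n/N = 645/9346 = 0.06901348.
Var(ȳ) = (1 − 0.06901348)·155/645 = 0.93098652·0.24031008 = 0.22372544.

0.22373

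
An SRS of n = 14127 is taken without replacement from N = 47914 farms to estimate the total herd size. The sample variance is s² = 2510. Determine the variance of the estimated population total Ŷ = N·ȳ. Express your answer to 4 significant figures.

Var(Ŷ) = N²·Var(ȳ) = N²·(1 − n/N)·s²/n.
f = 14127/47914 = 0.29484076; Var(ȳ) = 0.70515924·2510/14127 = 0.12528843.
Var(Ŷ) = 47914² · 0.12528843 = 2.8763109 × 10^8.

2.876 × 10^8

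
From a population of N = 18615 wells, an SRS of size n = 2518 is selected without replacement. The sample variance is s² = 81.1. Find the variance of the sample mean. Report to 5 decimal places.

0.02785

Under SRS without replacement, Var(ȳ) = (1 − f)·s²/n with f = n/N = 2518/18615 = 0.13526726.
Var(ȳ) = (1 − 0.13526726)·81.1/2518 = 0.86473274·0.032208102 = 0.0278514.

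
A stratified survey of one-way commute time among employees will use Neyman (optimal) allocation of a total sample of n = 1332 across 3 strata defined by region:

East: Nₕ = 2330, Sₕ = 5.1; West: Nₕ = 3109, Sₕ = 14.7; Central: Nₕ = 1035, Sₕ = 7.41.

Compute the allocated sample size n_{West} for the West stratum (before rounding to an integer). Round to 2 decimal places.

932.89

Neyman allocation: nₕ = n·NₕSₕ / Σⱼ NⱼSⱼ.
Σ NⱼSⱼ = 2330·5.1 + 3109·14.7 + 1035·7.41 = 65254.65.
n_{West} = 1332·3109·14.7 / 65254.65 = 932.89.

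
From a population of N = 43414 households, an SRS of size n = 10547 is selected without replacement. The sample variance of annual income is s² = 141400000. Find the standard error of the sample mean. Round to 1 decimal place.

100.7

Under SRS without replacement, Var(ȳ) = (1 − f)·s²/n with f = n/N = 10547/43414 = 0.24294007.
Var(ȳ) = (1 − 0.24294007)·141400000/10547 = 0.75705993·13406.656 = 10149.642.
SE(ȳ) = √(10149.642) = 100.7.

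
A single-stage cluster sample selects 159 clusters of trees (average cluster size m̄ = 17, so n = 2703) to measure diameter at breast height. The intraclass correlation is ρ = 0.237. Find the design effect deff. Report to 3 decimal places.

4.792

deff = 1 + (17 − 1)·0.237 = 1 + 3.792 = 4.792.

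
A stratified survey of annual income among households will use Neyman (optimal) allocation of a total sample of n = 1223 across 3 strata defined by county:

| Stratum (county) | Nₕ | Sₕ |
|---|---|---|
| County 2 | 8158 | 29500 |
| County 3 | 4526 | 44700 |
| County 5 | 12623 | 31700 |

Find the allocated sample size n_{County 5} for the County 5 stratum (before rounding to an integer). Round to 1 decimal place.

580.4

Neyman allocation: nₕ = n·NₕSₕ / Σⱼ NⱼSⱼ.
Σ NⱼSⱼ = 8158·29500 + 4526·44700 + 12623·31700 = 8.431223 × 10^8.
n_{County 5} = 1223·12623·31700 / (8.431223 × 10^8) = 580.4.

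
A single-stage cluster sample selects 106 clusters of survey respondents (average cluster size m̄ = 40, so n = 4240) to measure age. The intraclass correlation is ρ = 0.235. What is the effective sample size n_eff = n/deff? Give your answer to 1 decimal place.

417.1

deff = 1 + (40 − 1)·0.235 = 1 + 9.165 = 10.165.
n_eff = 4240 / 10.165 = 417.1.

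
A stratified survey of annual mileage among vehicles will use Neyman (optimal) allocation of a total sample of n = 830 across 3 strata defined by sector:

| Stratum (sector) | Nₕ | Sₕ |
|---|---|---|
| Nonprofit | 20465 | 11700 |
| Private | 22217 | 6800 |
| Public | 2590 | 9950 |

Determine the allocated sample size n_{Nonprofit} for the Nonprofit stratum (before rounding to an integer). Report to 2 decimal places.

477.40

Neyman allocation: nₕ = n·NₕSₕ / Σⱼ NⱼSⱼ.
Σ NⱼSⱼ = 20465·11700 + 22217·6800 + 2590·9950 = 4.162866 × 10^8.
n_{Nonprofit} = 830·20465·11700 / (4.162866 × 10^8) = 477.40.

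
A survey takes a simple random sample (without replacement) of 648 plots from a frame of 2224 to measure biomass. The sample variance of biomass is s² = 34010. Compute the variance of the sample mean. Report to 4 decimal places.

Under SRS without replacement, Var(ȳ) = (1 − f)·s²/n with f = n/N = 648/2224 = 0.29136691.
Var(ȳ) = (1 − 0.29136691)·34010/648 = 0.70863309·52.484568 = 37.192302.

37.1923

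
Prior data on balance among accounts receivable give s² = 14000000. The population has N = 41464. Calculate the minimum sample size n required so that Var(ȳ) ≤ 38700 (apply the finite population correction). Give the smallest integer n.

Without fpc, n₀ = s²/D = 14000000/38700 = 361.7571.
With fpc, (1 − n/N)·s²/n ≤ D requires n ≥ n₀/(1 + n₀/N) = 361.7571/(1 + 361.7571/41464) = 358.6282.
Rounding up, n = 359.

359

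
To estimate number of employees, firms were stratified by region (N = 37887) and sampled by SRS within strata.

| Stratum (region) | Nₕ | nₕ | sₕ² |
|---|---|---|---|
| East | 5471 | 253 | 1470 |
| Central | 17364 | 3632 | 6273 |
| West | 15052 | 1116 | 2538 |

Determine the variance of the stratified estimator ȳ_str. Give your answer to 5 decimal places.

0.73479

Var(ȳ_str) = Σₕ Wₕ²(1 − fₕ)sₕ²/nₕ with Wₕ = Nₕ/N, N = 37887.
East: Wₕ = 0.14440309; term = 0.14440309²·(1 − 0.04624383)·1470/253 = 0.11555458.
Central: Wₕ = 0.45831024; term = 0.45831024²·(1 − 0.20916839)·6273/3632 = 0.28690134.
West: Wₕ = 0.39728667; term = 0.39728667²·(1 − 0.07414297)·2538/1116 = 0.33233749.
Sum = 0.73479341.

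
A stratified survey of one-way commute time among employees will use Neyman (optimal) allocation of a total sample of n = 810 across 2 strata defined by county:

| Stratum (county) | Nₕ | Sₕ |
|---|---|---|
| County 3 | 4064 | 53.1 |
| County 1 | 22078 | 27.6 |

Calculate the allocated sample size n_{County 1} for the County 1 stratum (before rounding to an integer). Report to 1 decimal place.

Neyman allocation: nₕ = n·NₕSₕ / Σⱼ NⱼSⱼ.
Σ NⱼSⱼ = 4064·53.1 + 22078·27.6 = 825151.2.
n_{County 1} = 810·22078·27.6 / 825151.2 = 598.2.

598.2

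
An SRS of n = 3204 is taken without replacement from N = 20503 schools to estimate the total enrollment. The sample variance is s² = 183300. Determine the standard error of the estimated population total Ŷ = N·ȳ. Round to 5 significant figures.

142450

Var(Ŷ) = N²·Var(ȳ) = N²·(1 − n/N)·s²/n.
f = 3204/20503 = 0.15626981; Var(ȳ) = 0.84373019·183300/3204 = 48.269583.
Var(Ŷ) = 20503² · 48.269583 = 2.029123 × 10^10.
SE(Ŷ) = √(2.029123 × 10^10) = 142450.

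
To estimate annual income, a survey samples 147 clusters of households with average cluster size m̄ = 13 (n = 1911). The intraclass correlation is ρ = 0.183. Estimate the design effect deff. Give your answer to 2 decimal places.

3.20

deff = 1 + (13 − 1)·0.183 = 1 + 2.196 = 3.196.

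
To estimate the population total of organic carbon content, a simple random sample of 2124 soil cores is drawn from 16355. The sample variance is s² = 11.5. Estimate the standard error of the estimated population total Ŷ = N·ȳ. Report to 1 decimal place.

Var(Ŷ) = N²·Var(ȳ) = N²·(1 − n/N)·s²/n.
f = 2124/16355 = 0.12986854; Var(ȳ) = 0.87013146·11.5/2124 = 0.0047111637.
Var(Ŷ) = 16355² · 0.0047111637 = 1.2601705 × 10^6.
SE(Ŷ) = √(1.2601705 × 10^6) = 1122.6.

1122.6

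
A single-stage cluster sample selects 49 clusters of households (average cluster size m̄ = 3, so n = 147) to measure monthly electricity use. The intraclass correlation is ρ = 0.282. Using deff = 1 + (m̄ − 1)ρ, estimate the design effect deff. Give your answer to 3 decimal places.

1.564

deff = 1 + (3 − 1)·0.282 = 1 + 0.564 = 1.564.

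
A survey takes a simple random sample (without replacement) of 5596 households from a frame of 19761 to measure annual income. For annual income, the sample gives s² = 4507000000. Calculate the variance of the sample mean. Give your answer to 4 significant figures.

Under SRS without replacement, Var(ȳ) = (1 − f)·s²/n with f = n/N = 5596/19761 = 0.28318405.
Var(ȳ) = (1 − 0.28318405)·4507000000/5596 = 0.71681595·805396.71 = 577321.21.

577300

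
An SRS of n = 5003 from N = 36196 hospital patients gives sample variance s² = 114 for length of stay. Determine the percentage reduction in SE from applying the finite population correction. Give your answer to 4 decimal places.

7.1679

f = n/N = 5003/36196 = 0.13821969.
SE_no-fpc = √(s²/n) = 0.15095141; SE_fpc = √((1−f)s²/n) = 0.1401314.
Ratio = √(1−f) = 0.92832123. Reduction = 100·(1 − 0.92832123) = 7.1679%.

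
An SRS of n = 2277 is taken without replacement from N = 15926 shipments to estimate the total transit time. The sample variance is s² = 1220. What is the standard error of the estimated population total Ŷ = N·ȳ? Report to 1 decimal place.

Var(Ŷ) = N²·Var(ȳ) = N²·(1 − n/N)·s²/n.
f = 2277/15926 = 0.14297375; Var(ȳ) = 0.85702625·1220/2277 = 0.45918841.
Var(Ŷ) = 15926² · 0.45918841 = 1.1646739 × 10^8.
SE(Ŷ) = √(1.1646739 × 10^8) = 10792.0.

10792.0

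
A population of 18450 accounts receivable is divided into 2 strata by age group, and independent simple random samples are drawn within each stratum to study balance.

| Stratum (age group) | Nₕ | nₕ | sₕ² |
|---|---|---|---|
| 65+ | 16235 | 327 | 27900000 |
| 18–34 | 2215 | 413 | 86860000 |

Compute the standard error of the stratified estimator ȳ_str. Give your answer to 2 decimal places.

Var(ȳ_str) = Σₕ Wₕ²(1 − fₕ)sₕ²/nₕ with Wₕ = Nₕ/N, N = 18450.
65+: Wₕ = 0.87994580; term = 0.87994580²·(1 − 0.02014167)·27900000/327 = 64733.872.
18–34: Wₕ = 0.12005420; term = 0.12005420²·(1 − 0.18645598)·86860000/413 = 2466.0708.
Sum = 67199.943.
SE = √(67199.943) = 259.23.

259.23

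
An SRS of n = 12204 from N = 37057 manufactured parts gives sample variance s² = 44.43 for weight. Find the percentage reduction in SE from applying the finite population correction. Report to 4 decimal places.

18.1056

f = n/N = 12204/37057 = 0.32933049.
SE_no-fpc = √(s²/n) = 0.060337465; SE_fpc = √((1−f)s²/n) = 0.049413013.
Ratio = √(1−f) = 0.81894414. Reduction = 100·(1 − 0.81894414) = 18.1056%.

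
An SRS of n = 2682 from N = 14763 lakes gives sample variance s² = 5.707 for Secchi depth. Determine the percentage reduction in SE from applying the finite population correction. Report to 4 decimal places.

9.5384

f = n/N = 2682/14763 = 0.18167039.
SE_no-fpc = √(s²/n) = 0.046129054; SE_fpc = √((1−f)s²/n) = 0.041729068.
Ratio = √(1−f) = 0.90461572. Reduction = 100·(1 − 0.90461572) = 9.5384%.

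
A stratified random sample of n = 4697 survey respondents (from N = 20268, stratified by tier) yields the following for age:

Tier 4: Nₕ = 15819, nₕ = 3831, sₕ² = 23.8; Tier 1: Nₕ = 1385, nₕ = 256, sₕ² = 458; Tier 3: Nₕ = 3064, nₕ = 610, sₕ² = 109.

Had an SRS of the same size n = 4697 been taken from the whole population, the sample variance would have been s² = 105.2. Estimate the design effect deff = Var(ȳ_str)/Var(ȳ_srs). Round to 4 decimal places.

0.7525

Var(ȳ_str) = Σ Wₕ²(1−fₕ)sₕ²/nₕ with Wₕ = Nₕ/20268:
  Tier 4: (15819/20268)²·(1−3831/15819)·23.8/3831 = 0.0028679315
  Tier 1: (1385/20268)²·(1−256/1385)·458/256 = 0.0068100051
  Tier 3: (3064/20268)²·(1−610/3064)·109/610 = 0.003270681
  → Var(ȳ_str) = 0.012948618.
Var(ȳ_srs) = (1 − 4697/20268)·105.2/4697 = 0.017206827.
deff = 0.012948618 / 0.017206827 = 0.7525.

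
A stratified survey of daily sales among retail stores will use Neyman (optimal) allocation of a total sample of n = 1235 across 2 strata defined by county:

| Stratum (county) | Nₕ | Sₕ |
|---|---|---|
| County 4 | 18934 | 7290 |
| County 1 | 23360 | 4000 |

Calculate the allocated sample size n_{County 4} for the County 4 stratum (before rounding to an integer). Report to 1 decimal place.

736.5

Neyman allocation: nₕ = n·NₕSₕ / Σⱼ NⱼSⱼ.
Σ NⱼSⱼ = 18934·7290 + 23360·4000 = 2.3146886 × 10^8.
n_{County 4} = 1235·18934·7290 / (2.3146886 × 10^8) = 736.5.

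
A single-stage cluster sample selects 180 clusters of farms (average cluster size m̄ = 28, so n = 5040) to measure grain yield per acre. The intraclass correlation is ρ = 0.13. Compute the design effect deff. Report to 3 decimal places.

deff = 1 + (28 − 1)·0.13 = 1 + 3.51 = 4.51.

4.510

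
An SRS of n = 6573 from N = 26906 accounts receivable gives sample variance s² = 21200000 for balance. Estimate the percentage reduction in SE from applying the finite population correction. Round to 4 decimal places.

f = n/N = 6573/26906 = 0.24429495.
SE_no-fpc = √(s²/n) = 56.791863; SE_fpc = √((1−f)s²/n) = 49.369903.
Ratio = √(1−f) = 0.86931297. Reduction = 100·(1 − 0.86931297) = 13.0687%.

13.0687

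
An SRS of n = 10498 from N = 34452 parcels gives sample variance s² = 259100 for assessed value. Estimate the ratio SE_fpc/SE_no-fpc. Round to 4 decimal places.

f = n/N = 10498/34452 = 0.30471380.
SE_no-fpc = √(s²/n) = 4.9679867; SE_fpc = √((1−f)s²/n) = 4.1424972.
Ratio = √(1−f) = 0.83383823.

0.8338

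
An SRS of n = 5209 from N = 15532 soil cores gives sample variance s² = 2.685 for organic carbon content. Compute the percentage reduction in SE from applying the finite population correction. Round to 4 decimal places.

18.4753

f = n/N = 5209/15532 = 0.33537213.
SE_no-fpc = √(s²/n) = 0.022703613; SE_fpc = √((1−f)s²/n) = 0.018509055.
Ratio = √(1−f) = 0.81524712. Reduction = 100·(1 − 0.81524712) = 18.4753%.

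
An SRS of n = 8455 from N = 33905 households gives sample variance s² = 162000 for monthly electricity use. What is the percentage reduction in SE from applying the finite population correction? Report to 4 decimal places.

13.3613

f = n/N = 8455/33905 = 0.24937325.
SE_no-fpc = √(s²/n) = 4.3772434; SE_fpc = √((1−f)s²/n) = 3.7923876.
Ratio = √(1−f) = 0.86638718. Reduction = 100·(1 − 0.86638718) = 13.3613%.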